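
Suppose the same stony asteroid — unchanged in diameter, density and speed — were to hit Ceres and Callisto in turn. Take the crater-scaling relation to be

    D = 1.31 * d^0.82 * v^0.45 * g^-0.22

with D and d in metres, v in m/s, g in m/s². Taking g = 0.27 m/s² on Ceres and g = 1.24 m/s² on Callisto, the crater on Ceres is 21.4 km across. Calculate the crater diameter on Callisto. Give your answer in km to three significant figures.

All impactor-dependent factors cancel in the ratio, leaving D_Callisto/D_Ceres = (g_Callisto/g_Ceres)^-0.22.
(1.24/0.27)^-0.22 = 4.593^-0.22 = 0.7151
D_Callisto = 0.7151 × 21.4 km = 15.3 km

D ≈ 15.3 km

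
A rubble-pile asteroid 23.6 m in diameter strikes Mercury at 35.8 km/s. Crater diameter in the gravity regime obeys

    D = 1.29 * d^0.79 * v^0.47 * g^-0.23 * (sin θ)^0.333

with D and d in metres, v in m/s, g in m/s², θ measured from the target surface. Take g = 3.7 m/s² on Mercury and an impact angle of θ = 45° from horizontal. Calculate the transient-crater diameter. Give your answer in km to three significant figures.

In SI units: v = 35800 m/s.
d^0.79 = 23.6^0.79 = 12.15
v^0.47 = 35800^0.47 = 138.1
g^-0.23 = 3.7^-0.23 = 0.7401
(sin 45°)^0.333 = 0.7071^0.333 = 0.8910
D = 1.29 × 12.15 × 138.1 × 0.7401 × 0.8910 = 1427 m
   = 1.427 km

D ≈ 1.43 km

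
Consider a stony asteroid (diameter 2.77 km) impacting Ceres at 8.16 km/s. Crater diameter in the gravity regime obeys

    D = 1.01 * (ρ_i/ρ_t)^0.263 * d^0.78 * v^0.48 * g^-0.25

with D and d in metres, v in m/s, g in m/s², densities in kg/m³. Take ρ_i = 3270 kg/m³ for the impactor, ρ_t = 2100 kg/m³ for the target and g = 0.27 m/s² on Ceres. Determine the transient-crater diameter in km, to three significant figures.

In SI units: d = 2770 m, v = 8160 m/s.
(ρ_i/ρ_t)^0.263 = (3270/2100)^0.263 = 1.124
d^0.78 = 2770^0.78 = 484.3
v^0.48 = 8160^0.48 = 75.44
g^-0.25 = 0.27^-0.25 = 1.387
D = 1.01 × 1.124 × 484.3 × 75.44 × 1.387 = 57528 m
   = 57.53 km

D ≈ 57.5 km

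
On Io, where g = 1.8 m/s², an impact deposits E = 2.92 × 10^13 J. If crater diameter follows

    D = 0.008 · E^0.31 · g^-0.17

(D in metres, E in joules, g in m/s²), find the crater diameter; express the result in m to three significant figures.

E^0.31 = (2.92 × 10^13)^0.31 = 1.494 × 10^4
g^-0.17 = 1.8^-0.17 = 0.9049
D = 0.008 × 1.494 × 10^4 × 0.9049 = 108.2 m

D ≈ 108 m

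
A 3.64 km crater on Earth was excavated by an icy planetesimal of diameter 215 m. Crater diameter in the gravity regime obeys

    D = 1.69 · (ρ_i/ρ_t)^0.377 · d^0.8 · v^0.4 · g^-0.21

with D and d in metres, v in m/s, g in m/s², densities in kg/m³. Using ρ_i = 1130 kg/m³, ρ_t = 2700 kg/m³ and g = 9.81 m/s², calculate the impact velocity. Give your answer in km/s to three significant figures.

Rearranging for v: v = [D / (1.69 · (1130/2700)^0.377 · 215^0.8 · 9.81^-0.21)]^(1/0.4).
D = 3640 m.
(1130/2700)^0.377 = 0.7201
215^0.8 = 73.44
9.81^-0.21 = 0.6191
Denominator = 1.69 × 0.7201 × 73.44 × 0.6191 = 55.33
D / 55.33 = 3640 / 55.33 = 65.79
v = 65.79^(1/0.4) = 65.79^2.5 = 35107 m/s

v ≈ 35.1 km/s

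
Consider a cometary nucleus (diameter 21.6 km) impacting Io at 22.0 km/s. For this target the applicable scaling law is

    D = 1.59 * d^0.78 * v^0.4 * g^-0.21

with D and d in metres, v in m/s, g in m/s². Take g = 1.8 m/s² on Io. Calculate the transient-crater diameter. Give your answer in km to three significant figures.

D ≈ 184 km

In SI units: d = 21600 m, v = 22000 m/s.
d^0.78 = 21600^0.78 = 2404
v^0.4 = 22000^0.4 = 54.57
g^-0.21 = 1.8^-0.21 = 0.8839
D = 1.59 × 2404 × 54.57 × 0.8839 = 1.844 × 10^5 m
   = 184.4 km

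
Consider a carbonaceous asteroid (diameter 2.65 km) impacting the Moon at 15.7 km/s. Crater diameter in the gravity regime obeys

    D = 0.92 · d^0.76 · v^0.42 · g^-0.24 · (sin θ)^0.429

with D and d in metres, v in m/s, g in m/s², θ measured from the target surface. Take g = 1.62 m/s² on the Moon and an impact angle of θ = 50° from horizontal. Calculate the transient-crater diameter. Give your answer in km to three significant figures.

In SI units: d = 2650 m, v = 15700 m/s.
d^0.76 = 2650^0.76 = 399.6
v^0.42 = 15700^0.42 = 57.85
g^-0.24 = 1.62^-0.24 = 0.8907
(sin 50°)^0.429 = 0.7660^0.429 = 0.8919
D = 0.92 × 399.6 × 57.85 × 0.8907 × 0.8919 = 16895 m
   = 16.90 km

D ≈ 16.9 km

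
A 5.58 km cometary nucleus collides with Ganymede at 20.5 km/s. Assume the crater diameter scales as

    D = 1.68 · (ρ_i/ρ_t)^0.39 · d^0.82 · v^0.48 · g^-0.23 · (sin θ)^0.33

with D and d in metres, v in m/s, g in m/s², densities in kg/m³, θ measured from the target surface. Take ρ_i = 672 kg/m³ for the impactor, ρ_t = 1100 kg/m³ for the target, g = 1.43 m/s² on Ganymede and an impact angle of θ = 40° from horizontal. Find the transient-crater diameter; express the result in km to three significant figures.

In SI units: d = 5580 m, v = 20500 m/s.
(ρ_i/ρ_t)^0.39 = (672/1100)^0.39 = 0.8251
d^0.82 = 5580^0.82 = 1181
v^0.48 = 20500^0.48 = 117.4
g^-0.23 = 1.43^-0.23 = 0.9210
(sin 40°)^0.33 = 0.6428^0.33 = 0.8643
D = 1.68 × 0.8251 × 1181 × 117.4 × 0.9210 × 0.8643 = 1.530 × 10^5 m
   = 153.0 km

D ≈ 153 km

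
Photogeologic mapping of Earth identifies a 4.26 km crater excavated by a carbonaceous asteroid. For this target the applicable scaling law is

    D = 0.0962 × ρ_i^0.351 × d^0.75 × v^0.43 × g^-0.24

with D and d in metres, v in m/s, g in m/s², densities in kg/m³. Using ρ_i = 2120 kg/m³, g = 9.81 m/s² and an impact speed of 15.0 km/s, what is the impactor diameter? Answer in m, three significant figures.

Rearranging for d: d = [D / (0.0962 · 2120^0.351 · 15000^0.43 · 9.81^-0.24)]^(1/0.75).
D = 4260 m.
2120^0.351 = 14.71
15000^0.43 = 62.48
9.81^-0.24 = 0.5781
Denominator = 0.0962 × 14.71 × 62.48 × 0.5781 = 51.11
D / 51.11 = 4260 / 51.11 = 83.35
d = 83.35^(1/0.75) = 83.35^1.3333 = 364.0 m

d ≈ 364 m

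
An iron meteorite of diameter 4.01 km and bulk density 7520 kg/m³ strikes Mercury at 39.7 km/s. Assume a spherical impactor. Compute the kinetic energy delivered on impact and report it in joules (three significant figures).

E ≈ 2.00 × 10^23 J

d = 4010 m; v = 39700 m/s.
Mass m = (π/6) ρ d³ = (π/6) × 7520 × (4010)³ = 2.539 × 10^14 kg
E = ½ m v² = 0.5 × 2.539 × 10^14 × (39700)² = 2.001 × 10^23 J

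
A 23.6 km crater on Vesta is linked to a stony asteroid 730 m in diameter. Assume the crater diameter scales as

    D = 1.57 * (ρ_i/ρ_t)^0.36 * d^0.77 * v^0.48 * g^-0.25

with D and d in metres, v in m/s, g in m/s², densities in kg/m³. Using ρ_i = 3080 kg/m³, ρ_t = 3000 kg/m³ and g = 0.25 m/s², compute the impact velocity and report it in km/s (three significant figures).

Rearranging for v: v = [D / (1.57 · (3080/3000)^0.36 · 730^0.77 · 0.25^-0.25)]^(1/0.48).
D = 23600 m.
(3080/3000)^0.36 = 1.010
730^0.77 = 160.2
0.25^-0.25 = 1.414
Denominator = 1.57 × 1.010 × 160.2 × 1.414 = 359.2
D / 359.2 = 23600 / 359.2 = 65.70
v = 65.70^(1/0.48) = 65.70^2.0833 = 6117 m/s

v ≈ 6.12 km/s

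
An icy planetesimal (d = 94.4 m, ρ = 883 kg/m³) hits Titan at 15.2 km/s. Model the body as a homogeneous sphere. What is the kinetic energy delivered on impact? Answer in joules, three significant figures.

v = 15200 m/s.
Mass m = (π/6) ρ d³ = (π/6) × 883 × (94.4)³ = 3.889 × 10^8 kg
E = ½ m v² = 0.5 × 3.889 × 10^8 × (15200)² = 4.493 × 10^16 J

E ≈ 4.49 × 10^16 J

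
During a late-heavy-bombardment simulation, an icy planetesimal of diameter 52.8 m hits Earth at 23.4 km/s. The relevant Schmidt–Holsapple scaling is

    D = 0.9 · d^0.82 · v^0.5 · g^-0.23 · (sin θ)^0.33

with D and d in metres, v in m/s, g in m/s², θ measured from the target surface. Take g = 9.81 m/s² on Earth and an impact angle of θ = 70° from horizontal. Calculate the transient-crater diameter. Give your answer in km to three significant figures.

In SI units: v = 23400 m/s.
d^0.82 = 52.8^0.82 = 25.86
v^0.5 = 23400^0.5 = 153.0
g^-0.23 = 9.81^-0.23 = 0.5914
(sin 70°)^0.33 = 0.9397^0.33 = 0.9797
D = 0.9 × 25.86 × 153.0 × 0.5914 × 0.9797 = 2063 m
   = 2.063 km

D ≈ 2.06 km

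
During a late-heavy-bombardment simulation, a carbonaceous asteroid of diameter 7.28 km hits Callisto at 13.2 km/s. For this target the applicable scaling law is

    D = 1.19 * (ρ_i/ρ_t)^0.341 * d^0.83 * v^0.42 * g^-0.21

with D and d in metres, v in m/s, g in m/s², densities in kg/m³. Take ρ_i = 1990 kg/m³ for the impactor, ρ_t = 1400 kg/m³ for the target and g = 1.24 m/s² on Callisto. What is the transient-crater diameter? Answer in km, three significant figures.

In SI units: d = 7280 m, v = 13200 m/s.
(ρ_i/ρ_t)^0.341 = (1990/1400)^0.341 = 1.127
d^0.83 = 7280^0.83 = 1605
v^0.42 = 13200^0.42 = 53.78
g^-0.21 = 1.24^-0.21 = 0.9558
D = 1.19 × 1.127 × 1605 × 53.78 × 0.9558 = 1.106 × 10^5 m
   = 110.6 km

D ≈ 111 km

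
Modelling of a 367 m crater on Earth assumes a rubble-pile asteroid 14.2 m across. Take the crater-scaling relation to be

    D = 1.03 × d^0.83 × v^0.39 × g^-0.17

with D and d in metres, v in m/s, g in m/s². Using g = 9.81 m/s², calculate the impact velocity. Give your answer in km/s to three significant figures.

Rearranging for v: v = [D / (1.03 · 14.2^0.83 · 9.81^-0.17)]^(1/0.39).
14.2^0.83 = 9.045
9.81^-0.17 = 0.6783
Denominator = 1.03 × 9.045 × 0.6783 = 6.319
D / 6.319 = 367 / 6.319 = 58.08
v = 58.08^(1/0.39) = 58.08^2.5641 = 33353 m/s

v ≈ 33.4 km/s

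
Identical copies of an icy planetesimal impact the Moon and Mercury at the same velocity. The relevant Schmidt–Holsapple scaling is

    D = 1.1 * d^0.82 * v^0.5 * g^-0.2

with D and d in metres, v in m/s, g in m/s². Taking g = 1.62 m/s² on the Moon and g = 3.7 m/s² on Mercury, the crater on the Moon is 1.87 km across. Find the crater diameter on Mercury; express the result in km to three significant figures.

All impactor-dependent factors cancel in the ratio, leaving D_Mercury/D_Moon = (g_Mercury/g_Moon)^-0.2.
(3.7/1.62)^-0.2 = 2.284^-0.2 = 0.8477
D_Mercury = 0.8477 × 1.87 km = 1.59 km

D ≈ 1.59 km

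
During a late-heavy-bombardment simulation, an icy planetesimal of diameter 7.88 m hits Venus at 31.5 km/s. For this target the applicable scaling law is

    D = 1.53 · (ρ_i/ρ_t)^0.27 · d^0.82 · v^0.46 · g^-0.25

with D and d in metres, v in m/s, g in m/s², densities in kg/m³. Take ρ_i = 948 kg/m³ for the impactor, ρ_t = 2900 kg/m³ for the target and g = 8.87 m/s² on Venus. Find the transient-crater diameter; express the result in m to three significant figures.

In SI units: v = 31500 m/s.
(ρ_i/ρ_t)^0.27 = (948/2900)^0.27 = 0.7394
d^0.82 = 7.88^0.82 = 5.434
v^0.46 = 31500^0.46 = 117.3
g^-0.25 = 8.87^-0.25 = 0.5795
D = 1.53 × 0.7394 × 5.434 × 117.3 × 0.5795 = 417.9 m

D ≈ 418 m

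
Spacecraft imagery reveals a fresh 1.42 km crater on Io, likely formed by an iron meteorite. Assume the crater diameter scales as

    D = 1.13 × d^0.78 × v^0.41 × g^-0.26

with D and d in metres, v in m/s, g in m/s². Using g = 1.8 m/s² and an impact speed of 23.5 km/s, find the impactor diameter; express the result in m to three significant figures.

Rearranging for d: d = [D / (1.13 · 23500^0.41 · 1.8^-0.26)]^(1/0.78).
D = 1420 m.
23500^0.41 = 61.96
1.8^-0.26 = 0.8583
Denominator = 1.13 × 61.96 × 0.8583 = 60.09
D / 60.09 = 1420 / 60.09 = 23.63
d = 23.63^(1/0.78) = 23.63^1.2821 = 57.67 m

d ≈ 57.7 m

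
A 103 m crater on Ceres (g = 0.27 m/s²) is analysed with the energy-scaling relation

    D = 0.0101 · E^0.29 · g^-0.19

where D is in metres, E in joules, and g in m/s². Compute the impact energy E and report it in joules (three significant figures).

Rearranging: E = [D / (0.0101 · g^-0.19)]^(1/0.29).
g^-0.19 = 0.27^-0.19 = 1.282
D / (0.0101 × 1.282) = 103 / (0.01295) = 7.954 × 10^3
E = (7.954 × 10^3)^3.4483 = 2.821 × 10^13 J

E ≈ 2.82 × 10^13 J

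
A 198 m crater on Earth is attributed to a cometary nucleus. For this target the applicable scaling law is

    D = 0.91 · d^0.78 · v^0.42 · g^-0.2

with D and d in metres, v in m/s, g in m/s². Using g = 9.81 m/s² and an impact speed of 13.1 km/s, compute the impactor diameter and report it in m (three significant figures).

Rearranging for d: d = [D / (0.91 · 13100^0.42 · 9.81^-0.2)]^(1/0.78).
13100^0.42 = 53.61
9.81^-0.2 = 0.6334
Denominator = 0.91 × 53.61 × 0.6334 = 30.90
D / 30.90 = 198 / 30.90 = 6.408
d = 6.408^(1/0.78) = 6.408^1.2821 = 10.82 m

d ≈ 10.8 m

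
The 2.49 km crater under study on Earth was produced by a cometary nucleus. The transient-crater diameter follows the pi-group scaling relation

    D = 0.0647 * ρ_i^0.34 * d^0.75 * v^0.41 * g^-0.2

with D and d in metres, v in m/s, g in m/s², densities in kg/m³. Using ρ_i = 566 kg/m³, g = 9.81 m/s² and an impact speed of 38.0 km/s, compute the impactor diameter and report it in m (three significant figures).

Rearranging for d: d = [D / (0.0647 · 566^0.34 · 38000^0.41 · 9.81^-0.2)]^(1/0.75).
D = 2490 m.
566^0.34 = 8.629
38000^0.41 = 75.46
9.81^-0.2 = 0.6334
Denominator = 0.0647 × 8.629 × 75.46 × 0.6334 = 26.68
D / 26.68 = 2490 / 26.68 = 93.33
d = 93.33^(1/0.75) = 93.33^1.3333 = 423.3 m

d ≈ 423 m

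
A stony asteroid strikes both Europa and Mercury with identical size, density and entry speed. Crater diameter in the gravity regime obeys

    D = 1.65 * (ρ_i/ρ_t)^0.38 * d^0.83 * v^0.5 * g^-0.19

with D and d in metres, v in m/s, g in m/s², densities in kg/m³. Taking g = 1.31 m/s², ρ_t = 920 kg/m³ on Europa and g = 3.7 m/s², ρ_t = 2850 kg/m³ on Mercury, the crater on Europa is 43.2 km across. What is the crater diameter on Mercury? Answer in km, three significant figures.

D ≈ 23.1 km

The impactor-only factors (d, v, ρ_i) cancel in the ratio, leaving D_Mercury/D_Europa = (g_Mercury/g_Europa)^-0.19 · (ρ_t,Europa/ρ_t,Mercury)^0.38.
(3.7/1.31)^-0.19 = 2.824^-0.19 = 0.8210
(920/2850)^0.38 = 0.3228^0.38 = 0.6507
Ratio = 0.8210 × 0.6507 = 0.5342
D_Mercury = 0.5342 × 43.2 km = 23.1 km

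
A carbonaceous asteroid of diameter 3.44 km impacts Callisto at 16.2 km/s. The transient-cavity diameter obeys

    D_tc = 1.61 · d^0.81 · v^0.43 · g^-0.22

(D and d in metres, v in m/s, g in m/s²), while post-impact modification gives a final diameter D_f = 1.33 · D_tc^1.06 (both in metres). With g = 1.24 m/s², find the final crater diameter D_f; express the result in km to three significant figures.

D_f ≈ 189 km

In SI: d = 3440 m, v = 16200 m/s.
d^0.81 = 3440^0.81 = 732.2
v^0.43 = 16200^0.43 = 64.58
g^-0.22 = 1.24^-0.22 = 0.9538
D_tc = 1.61 × 732.2 × 64.58 × 0.9538 = 72610 m
D_f = 1.33 × (72610)^1.06 = 1.890 × 10^5 m
     = 189.0 km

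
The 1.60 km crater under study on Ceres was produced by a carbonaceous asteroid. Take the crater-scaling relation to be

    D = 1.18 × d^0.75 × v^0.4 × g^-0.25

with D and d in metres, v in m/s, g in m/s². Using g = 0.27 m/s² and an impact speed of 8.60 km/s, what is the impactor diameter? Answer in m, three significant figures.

d ≈ 77.3 m

Rearranging for d: d = [D / (1.18 · 8600^0.4 · 0.27^-0.25)]^(1/0.75).
D = 1600 m.
8600^0.4 = 37.48
0.27^-0.25 = 1.387
Denominator = 1.18 × 37.48 × 1.387 = 61.34
D / 61.34 = 1600 / 61.34 = 26.08
d = 26.08^(1/0.75) = 26.08^1.3333 = 77.33 m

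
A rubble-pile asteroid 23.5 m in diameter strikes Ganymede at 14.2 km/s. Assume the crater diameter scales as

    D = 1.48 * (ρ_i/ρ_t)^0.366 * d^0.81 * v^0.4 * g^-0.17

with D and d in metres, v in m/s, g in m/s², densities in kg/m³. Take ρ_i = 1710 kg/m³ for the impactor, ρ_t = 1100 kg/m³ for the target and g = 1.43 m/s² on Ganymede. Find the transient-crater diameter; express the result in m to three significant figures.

D ≈ 967 m

In SI units: v = 14200 m/s.
(ρ_i/ρ_t)^0.366 = (1710/1100)^0.366 = 1.175
d^0.81 = 23.5^0.81 = 12.90
v^0.4 = 14200^0.4 = 45.81
g^-0.17 = 1.43^-0.17 = 0.9410
D = 1.48 × 1.175 × 12.90 × 45.81 × 0.9410 = 967.0 m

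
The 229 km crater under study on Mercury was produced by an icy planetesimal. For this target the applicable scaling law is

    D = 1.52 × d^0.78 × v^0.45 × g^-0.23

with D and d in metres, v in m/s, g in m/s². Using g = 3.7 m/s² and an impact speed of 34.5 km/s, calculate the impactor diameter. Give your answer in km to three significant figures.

Rearranging for d: d = [D / (1.52 · 34500^0.45 · 3.7^-0.23)]^(1/0.78).
D = 229000 m.
34500^0.45 = 110.2
3.7^-0.23 = 0.7401
Denominator = 1.52 × 110.2 × 0.7401 = 124.0
D / 124.0 = 229000 / 124.0 = 1847
d = 1847^(1/0.78) = 1847^1.2821 = 15415 m

d ≈ 15.4 km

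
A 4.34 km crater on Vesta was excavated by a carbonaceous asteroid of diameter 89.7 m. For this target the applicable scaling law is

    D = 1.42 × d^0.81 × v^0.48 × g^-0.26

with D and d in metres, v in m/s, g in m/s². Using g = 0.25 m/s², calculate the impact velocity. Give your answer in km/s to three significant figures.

Rearranging for v: v = [D / (1.42 · 89.7^0.81 · 0.25^-0.26)]^(1/0.48).
D = 4340 m.
89.7^0.81 = 38.17
0.25^-0.26 = 1.434
Denominator = 1.42 × 38.17 × 1.434 = 77.72
D / 77.72 = 4340 / 77.72 = 55.84
v = 55.84^(1/0.48) = 55.84^2.0833 = 4359 m/s

v ≈ 4.36 km/s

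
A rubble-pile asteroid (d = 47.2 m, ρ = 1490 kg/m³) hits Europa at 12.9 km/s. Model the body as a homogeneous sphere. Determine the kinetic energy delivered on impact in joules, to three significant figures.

E ≈ 6.83 × 10^15 J

v = 12900 m/s.
Mass m = (π/6) ρ d³ = (π/6) × 1490 × (47.2)³ = 8.204 × 10^7 kg
E = ½ m v² = 0.5 × 8.204 × 10^7 × (12900)² = 6.826 × 10^15 J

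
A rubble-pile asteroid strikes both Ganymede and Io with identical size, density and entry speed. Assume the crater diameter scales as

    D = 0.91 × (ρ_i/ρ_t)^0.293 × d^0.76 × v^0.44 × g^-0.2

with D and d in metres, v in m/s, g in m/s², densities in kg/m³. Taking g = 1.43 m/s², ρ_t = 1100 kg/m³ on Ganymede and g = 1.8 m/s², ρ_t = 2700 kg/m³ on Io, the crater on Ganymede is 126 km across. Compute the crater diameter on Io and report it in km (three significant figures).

The impactor-only factors (d, v, ρ_i) cancel in the ratio, leaving D_Io/D_Ganymede = (g_Io/g_Ganymede)^-0.2 · (ρ_t,Ganymede/ρ_t,Io)^0.293.
(1.8/1.43)^-0.2 = 1.259^-0.2 = 0.9550
(1100/2700)^0.293 = 0.4074^0.293 = 0.7687
Ratio = 0.9550 × 0.7687 = 0.7341
D_Io = 0.7341 × 126 km = 92.5 km

D ≈ 92.5 km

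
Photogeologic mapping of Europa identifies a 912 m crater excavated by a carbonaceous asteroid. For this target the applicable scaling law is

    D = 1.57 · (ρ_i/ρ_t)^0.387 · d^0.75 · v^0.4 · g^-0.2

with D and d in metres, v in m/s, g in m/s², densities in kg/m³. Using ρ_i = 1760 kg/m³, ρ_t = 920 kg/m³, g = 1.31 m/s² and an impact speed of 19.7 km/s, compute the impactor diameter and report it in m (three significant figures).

d ≈ 19.1 m

Rearranging for d: d = [D / (1.57 · (1760/920)^0.387 · 19700^0.4 · 1.31^-0.2)]^(1/0.75).
(1760/920)^0.387 = 1.285
19700^0.4 = 52.21
1.31^-0.2 = 0.9474
Denominator = 1.57 × 1.285 × 52.21 × 0.9474 = 99.79
D / 99.79 = 912 / 99.79 = 9.139
d = 9.139^(1/0.75) = 9.139^1.3333 = 19.11 m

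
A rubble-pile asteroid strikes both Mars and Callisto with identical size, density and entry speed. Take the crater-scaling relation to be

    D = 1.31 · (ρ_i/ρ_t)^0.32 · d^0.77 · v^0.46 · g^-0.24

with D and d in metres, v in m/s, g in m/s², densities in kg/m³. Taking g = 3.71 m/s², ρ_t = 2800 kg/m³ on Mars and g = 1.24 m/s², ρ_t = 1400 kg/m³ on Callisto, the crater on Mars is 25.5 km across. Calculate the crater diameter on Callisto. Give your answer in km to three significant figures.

The impactor-only factors (d, v, ρ_i) cancel in the ratio, leaving D_Callisto/D_Mars = (g_Callisto/g_Mars)^-0.24 · (ρ_t,Mars/ρ_t,Callisto)^0.32.
(1.24/3.71)^-0.24 = 0.3342^-0.24 = 1.301
(2800/1400)^0.32 = 2.000^0.32 = 1.248
Ratio = 1.301 × 1.248 = 1.624
D_Callisto = 1.624 × 25.5 km = 41.4 km

D ≈ 41.4 km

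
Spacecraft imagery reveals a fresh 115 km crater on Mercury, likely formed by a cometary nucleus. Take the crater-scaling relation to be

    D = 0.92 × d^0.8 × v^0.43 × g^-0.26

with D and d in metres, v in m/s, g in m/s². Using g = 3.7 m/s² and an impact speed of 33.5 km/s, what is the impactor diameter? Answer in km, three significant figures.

d ≈ 13.3 km

Rearranging for d: d = [D / (0.92 · 33500^0.43 · 3.7^-0.26)]^(1/0.8).
D = 115000 m.
33500^0.43 = 88.26
3.7^-0.26 = 0.7117
Denominator = 0.92 × 88.26 × 0.7117 = 57.79
D / 57.79 = 115000 / 57.79 = 1990
d = 1990^(1/0.8) = 1990^1.25 = 13291 m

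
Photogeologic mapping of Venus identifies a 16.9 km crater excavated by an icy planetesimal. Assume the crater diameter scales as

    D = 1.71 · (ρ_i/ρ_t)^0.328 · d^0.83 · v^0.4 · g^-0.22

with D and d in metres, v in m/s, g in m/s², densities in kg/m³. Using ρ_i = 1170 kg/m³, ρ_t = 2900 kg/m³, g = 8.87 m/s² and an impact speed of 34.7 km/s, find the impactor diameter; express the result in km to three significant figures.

Rearranging for d: d = [D / (1.71 · (1170/2900)^0.328 · 34700^0.4 · 8.87^-0.22)]^(1/0.83).
D = 16900 m.
(1170/2900)^0.328 = 0.7425
34700^0.4 = 65.48
8.87^-0.22 = 0.6187
Denominator = 1.71 × 0.7425 × 65.48 × 0.6187 = 51.44
D / 51.44 = 16900 / 51.44 = 328.5
d = 328.5^(1/0.83) = 328.5^1.2048 = 1076 m

d ≈ 1.08 km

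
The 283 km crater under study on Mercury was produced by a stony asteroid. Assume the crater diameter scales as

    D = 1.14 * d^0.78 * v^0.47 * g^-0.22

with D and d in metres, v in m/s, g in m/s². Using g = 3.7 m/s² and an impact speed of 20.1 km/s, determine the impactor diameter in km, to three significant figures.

Rearranging for d: d = [D / (1.14 · 20100^0.47 · 3.7^-0.22)]^(1/0.78).
D = 283000 m.
20100^0.47 = 105.3
3.7^-0.22 = 0.7499
Denominator = 1.14 × 105.3 × 0.7499 = 90.02
D / 90.02 = 283000 / 90.02 = 3144
d = 3144^(1/0.78) = 3144^1.2821 = 30488 m

d ≈ 30.5 km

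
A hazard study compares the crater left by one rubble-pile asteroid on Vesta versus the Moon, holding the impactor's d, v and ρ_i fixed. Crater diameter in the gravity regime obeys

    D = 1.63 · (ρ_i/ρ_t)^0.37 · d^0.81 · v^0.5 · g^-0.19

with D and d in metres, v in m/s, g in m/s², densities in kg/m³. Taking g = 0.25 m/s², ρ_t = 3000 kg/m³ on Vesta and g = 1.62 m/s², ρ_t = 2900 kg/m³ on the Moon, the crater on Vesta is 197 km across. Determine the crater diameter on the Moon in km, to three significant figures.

The impactor-only factors (d, v, ρ_i) cancel in the ratio, leaving D_Moon/D_Vesta = (g_Moon/g_Vesta)^-0.19 · (ρ_t,Vesta/ρ_t,Moon)^0.37.
(1.62/0.25)^-0.19 = 6.480^-0.19 = 0.7011
(3000/2900)^0.37 = 1.034^0.37 = 1.012
Ratio = 0.7011 × 1.012 = 0.7095
D_Moon = 0.7095 × 197 km = 140 km

D ≈ 140 km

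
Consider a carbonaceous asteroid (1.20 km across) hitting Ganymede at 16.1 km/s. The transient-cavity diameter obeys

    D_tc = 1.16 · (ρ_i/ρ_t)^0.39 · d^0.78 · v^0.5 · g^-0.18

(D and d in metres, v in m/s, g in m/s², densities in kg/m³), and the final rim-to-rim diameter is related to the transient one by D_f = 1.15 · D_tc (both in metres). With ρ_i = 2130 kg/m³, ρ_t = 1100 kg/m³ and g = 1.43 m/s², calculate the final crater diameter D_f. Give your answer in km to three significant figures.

D_f ≈ 51.8 km

In SI: d = 1200 m, v = 16100 m/s.
(ρ_i/ρ_t)^0.39 = (2130/1100)^0.39 = 1.294
d^0.78 = 1200^0.78 = 252.2
v^0.5 = 16100^0.5 = 126.9
g^-0.18 = 1.43^-0.18 = 0.9376
D_tc = 1.16 × 1.294 × 252.2 × 126.9 × 0.9376 = 45040 m
D_f = 1.15 × 45040 = 51796 m
     = 51.80 km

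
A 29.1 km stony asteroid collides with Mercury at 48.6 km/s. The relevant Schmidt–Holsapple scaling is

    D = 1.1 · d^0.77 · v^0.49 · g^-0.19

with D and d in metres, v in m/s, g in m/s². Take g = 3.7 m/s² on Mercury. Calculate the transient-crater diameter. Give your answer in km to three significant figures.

In SI units: d = 29100 m, v = 48600 m/s.
d^0.77 = 29100^0.77 = 2737
v^0.49 = 48600^0.49 = 197.9
g^-0.19 = 3.7^-0.19 = 0.7799
D = 1.1 × 2737 × 197.9 × 0.7799 = 4.647 × 10^5 m
   = 464.7 km

D ≈ 465 km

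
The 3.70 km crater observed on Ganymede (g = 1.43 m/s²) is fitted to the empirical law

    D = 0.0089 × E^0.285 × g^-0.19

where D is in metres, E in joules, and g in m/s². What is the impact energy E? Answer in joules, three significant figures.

E ≈ 6.59 × 10^19 J

Rearranging: E = [D / (0.0089 · g^-0.19)]^(1/0.285).
D = 3700 m.
g^-0.19 = 1.43^-0.19 = 0.9343
D / (0.0089 × 0.9343) = 3700 / (8.315 × 10^-3) = 4.450 × 10^5
E = (4.450 × 10^5)^3.5088 = 6.591 × 10^19 J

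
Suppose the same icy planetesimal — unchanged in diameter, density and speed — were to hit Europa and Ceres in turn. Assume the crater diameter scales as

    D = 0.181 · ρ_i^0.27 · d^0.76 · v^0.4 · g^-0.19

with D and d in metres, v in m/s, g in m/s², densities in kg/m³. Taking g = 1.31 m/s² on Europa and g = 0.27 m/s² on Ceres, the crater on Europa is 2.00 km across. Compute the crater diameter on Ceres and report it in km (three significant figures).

All impactor-dependent factors cancel in the ratio, leaving D_Ceres/D_Europa = (g_Ceres/g_Europa)^-0.19.
(0.27/1.31)^-0.19 = 0.2061^-0.19 = 1.350
D_Ceres = 1.350 × 2.00 km = 2.70 km

D ≈ 2.70 km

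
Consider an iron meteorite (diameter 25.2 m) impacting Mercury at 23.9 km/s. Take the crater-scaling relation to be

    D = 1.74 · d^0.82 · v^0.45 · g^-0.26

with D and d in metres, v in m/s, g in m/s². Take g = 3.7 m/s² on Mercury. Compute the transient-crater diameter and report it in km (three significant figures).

D ≈ 1.63 km

In SI units: v = 23900 m/s.
d^0.82 = 25.2^0.82 = 14.10
v^0.45 = 23900^0.45 = 93.39
g^-0.26 = 3.7^-0.26 = 0.7117
D = 1.74 × 14.10 × 93.39 × 0.7117 = 1631 m
   = 1.631 km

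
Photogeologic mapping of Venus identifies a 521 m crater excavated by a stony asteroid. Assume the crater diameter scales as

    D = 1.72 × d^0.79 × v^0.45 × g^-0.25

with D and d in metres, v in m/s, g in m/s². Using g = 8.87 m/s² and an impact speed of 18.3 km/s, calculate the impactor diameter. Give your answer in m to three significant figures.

d ≈ 10.3 m

Rearranging for d: d = [D / (1.72 · 18300^0.45 · 8.87^-0.25)]^(1/0.79).
18300^0.45 = 82.81
8.87^-0.25 = 0.5795
Denominator = 1.72 × 82.81 × 0.5795 = 82.54
D / 82.54 = 521 / 82.54 = 6.312
d = 6.312^(1/0.79) = 6.312^1.2658 = 10.30 m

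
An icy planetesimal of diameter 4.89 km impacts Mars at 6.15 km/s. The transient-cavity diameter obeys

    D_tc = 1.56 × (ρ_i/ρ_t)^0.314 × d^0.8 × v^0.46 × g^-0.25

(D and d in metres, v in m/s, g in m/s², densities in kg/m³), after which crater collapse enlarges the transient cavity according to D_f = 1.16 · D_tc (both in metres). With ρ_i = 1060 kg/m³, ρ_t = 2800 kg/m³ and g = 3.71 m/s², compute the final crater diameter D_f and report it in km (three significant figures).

D_f ≈ 47.5 km

In SI: d = 4890 m, v = 6150 m/s.
(ρ_i/ρ_t)^0.314 = (1060/2800)^0.314 = 0.7371
d^0.8 = 4890^0.8 = 894.2
v^0.46 = 6150^0.46 = 55.32
g^-0.25 = 3.71^-0.25 = 0.7205
D_tc = 1.56 × 0.7371 × 894.2 × 55.32 × 0.7205 = 40980 m
D_f = 1.16 × 40980 = 47537 m
     = 47.54 km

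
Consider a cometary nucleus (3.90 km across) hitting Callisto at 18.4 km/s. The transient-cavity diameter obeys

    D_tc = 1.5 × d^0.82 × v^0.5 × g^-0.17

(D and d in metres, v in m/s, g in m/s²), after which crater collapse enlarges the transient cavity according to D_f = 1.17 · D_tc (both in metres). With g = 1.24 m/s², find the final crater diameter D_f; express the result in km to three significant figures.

In SI: d = 3900 m, v = 18400 m/s.
d^0.82 = 3900^0.82 = 880.4
v^0.5 = 18400^0.5 = 135.6
g^-0.17 = 1.24^-0.17 = 0.9641
D_tc = 1.5 × 880.4 × 135.6 × 0.9641 = 1.726 × 10^5 m
D_f = 1.17 × 1.726 × 10^5 = 2.019 × 10^5 m
     = 201.9 km

D_f ≈ 202 km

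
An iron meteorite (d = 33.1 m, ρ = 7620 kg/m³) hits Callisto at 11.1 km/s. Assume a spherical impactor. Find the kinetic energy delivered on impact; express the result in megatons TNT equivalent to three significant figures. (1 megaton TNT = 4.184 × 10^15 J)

E ≈ 2.13 Mt TNT

v = 11100 m/s.
Mass m = (π/6) ρ d³ = (π/6) × 7620 × (33.1)³ = 1.447 × 10^8 kg
E = ½ m v² = 0.5 × 1.447 × 10^8 × (11100)² = 8.914 × 10^15 J
   = 8.914 × 10^15 / 4.184×10^15 = 2.130 Mt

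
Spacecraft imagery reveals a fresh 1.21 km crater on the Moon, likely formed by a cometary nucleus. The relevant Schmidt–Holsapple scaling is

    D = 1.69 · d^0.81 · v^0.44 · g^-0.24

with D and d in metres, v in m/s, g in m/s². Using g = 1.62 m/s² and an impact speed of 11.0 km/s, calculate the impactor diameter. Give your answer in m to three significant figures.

Rearranging for d: d = [D / (1.69 · 11000^0.44 · 1.62^-0.24)]^(1/0.81).
D = 1210 m.
11000^0.44 = 60.01
1.62^-0.24 = 0.8907
Denominator = 1.69 × 60.01 × 0.8907 = 90.33
D / 90.33 = 1210 / 90.33 = 13.40
d = 13.40^(1/0.81) = 13.40^1.2346 = 24.63 m

d ≈ 24.6 m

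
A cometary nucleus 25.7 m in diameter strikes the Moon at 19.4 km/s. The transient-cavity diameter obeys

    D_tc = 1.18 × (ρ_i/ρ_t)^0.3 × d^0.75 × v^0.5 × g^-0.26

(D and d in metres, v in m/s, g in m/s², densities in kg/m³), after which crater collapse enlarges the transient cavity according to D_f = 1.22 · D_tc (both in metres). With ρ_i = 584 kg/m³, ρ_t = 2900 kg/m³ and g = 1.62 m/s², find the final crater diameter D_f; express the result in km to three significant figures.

D_f ≈ 1.25 km

v = 19400 m/s.
(ρ_i/ρ_t)^0.3 = (584/2900)^0.3 = 0.6183
d^0.75 = 25.7^0.75 = 11.41
v^0.5 = 19400^0.5 = 139.3
g^-0.26 = 1.62^-0.26 = 0.8821
D_tc = 1.18 × 0.6183 × 11.41 × 139.3 × 0.8821 = 1023 m
D_f = 1.22 × 1023 = 1248 m
     = 1.248 km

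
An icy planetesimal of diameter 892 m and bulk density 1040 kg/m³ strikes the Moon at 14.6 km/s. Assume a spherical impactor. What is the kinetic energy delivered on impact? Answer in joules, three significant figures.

E ≈ 4.12 × 10^19 J

v = 14600 m/s.
Mass m = (π/6) ρ d³ = (π/6) × 1040 × (892)³ = 3.865 × 10^11 kg
E = ½ m v² = 0.5 × 3.865 × 10^11 × (14600)² = 4.119 × 10^19 J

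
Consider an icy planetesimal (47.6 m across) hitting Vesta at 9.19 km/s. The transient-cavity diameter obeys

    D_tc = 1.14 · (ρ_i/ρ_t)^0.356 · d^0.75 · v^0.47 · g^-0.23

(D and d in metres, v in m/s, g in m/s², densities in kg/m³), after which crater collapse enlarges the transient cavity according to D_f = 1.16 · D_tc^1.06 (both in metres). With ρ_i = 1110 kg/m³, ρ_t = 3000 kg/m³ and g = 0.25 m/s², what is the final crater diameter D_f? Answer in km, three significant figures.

D_f ≈ 2.61 km

v = 9190 m/s.
(ρ_i/ρ_t)^0.356 = (1110/3000)^0.356 = 0.7019
d^0.75 = 47.6^0.75 = 18.12
v^0.47 = 9190^0.47 = 72.91
g^-0.23 = 0.25^-0.23 = 1.376
D_tc = 1.14 × 0.7019 × 18.12 × 72.91 × 1.376 = 1455 m
D_f = 1.16 × (1455)^1.06 = 2613 m
     = 2.613 km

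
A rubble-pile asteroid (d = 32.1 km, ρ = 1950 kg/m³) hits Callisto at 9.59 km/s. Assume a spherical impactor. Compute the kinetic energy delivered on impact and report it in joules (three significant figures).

E ≈ 1.55 × 10^24 J

d = 32100 m; v = 9590 m/s.
Mass m = (π/6) ρ d³ = (π/6) × 1950 × (32100)³ = 3.377 × 10^16 kg
E = ½ m v² = 0.5 × 3.377 × 10^16 × (9590)² = 1.553 × 10^24 J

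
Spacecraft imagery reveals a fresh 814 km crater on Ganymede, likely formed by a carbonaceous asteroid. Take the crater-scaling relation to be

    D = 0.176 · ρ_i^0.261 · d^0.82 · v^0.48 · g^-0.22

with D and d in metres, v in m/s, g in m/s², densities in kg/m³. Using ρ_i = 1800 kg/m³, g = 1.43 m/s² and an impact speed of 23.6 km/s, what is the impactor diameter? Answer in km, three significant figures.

d ≈ 37.5 km

Rearranging for d: d = [D / (0.176 · 1800^0.261 · 23600^0.48 · 1.43^-0.22)]^(1/0.82).
D = 814000 m.
1800^0.261 = 7.073
23600^0.48 = 125.6
1.43^-0.22 = 0.9243
Denominator = 0.176 × 7.073 × 125.6 × 0.9243 = 144.5
D / 144.5 = 814000 / 144.5 = 5633
d = 5633^(1/0.82) = 5633^1.2195 = 37500 m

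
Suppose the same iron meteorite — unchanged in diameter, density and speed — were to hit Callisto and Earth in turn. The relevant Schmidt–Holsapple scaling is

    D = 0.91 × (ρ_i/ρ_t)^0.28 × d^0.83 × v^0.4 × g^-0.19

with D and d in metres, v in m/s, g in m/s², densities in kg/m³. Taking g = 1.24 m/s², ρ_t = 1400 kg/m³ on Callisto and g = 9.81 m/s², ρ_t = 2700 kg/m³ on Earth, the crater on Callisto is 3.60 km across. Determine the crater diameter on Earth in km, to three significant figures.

D ≈ 2.02 km

The impactor-only factors (d, v, ρ_i) cancel in the ratio, leaving D_Earth/D_Callisto = (g_Earth/g_Callisto)^-0.19 · (ρ_t,Callisto/ρ_t,Earth)^0.28.
(9.81/1.24)^-0.19 = 7.911^-0.19 = 0.6751
(1400/2700)^0.28 = 0.5185^0.28 = 0.8320
Ratio = 0.6751 × 0.8320 = 0.5617
D_Earth = 0.5617 × 3.60 km = 2.02 km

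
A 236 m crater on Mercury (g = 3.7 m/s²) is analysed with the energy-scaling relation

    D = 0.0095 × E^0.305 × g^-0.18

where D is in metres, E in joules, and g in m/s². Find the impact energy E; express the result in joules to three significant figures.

Rearranging: E = [D / (0.0095 · g^-0.18)]^(1/0.305).
g^-0.18 = 3.7^-0.18 = 0.7902
D / (0.0095 × 0.7902) = 236 / (7.507 × 10^-3) = 3.144 × 10^4
E = (3.144 × 10^4)^3.2787 = 5.571 × 10^14 J

E ≈ 5.57 × 10^14 J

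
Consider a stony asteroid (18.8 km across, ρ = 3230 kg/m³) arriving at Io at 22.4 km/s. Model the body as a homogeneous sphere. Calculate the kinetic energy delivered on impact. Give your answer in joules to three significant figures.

E ≈ 2.82 × 10^24 J

d = 18800 m; v = 22400 m/s.
Mass m = (π/6) ρ d³ = (π/6) × 3230 × (18800)³ = 1.124 × 10^16 kg
E = ½ m v² = 0.5 × 1.124 × 10^16 × (22400)² = 2.820 × 10^24 J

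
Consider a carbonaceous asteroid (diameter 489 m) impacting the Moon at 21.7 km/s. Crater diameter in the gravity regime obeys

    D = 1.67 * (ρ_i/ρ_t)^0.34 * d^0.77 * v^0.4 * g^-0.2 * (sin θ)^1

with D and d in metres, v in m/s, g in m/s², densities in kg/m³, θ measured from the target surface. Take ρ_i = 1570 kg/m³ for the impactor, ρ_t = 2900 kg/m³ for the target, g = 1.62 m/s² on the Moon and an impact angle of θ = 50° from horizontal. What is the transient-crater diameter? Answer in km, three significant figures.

D ≈ 6.02 km

In SI units: v = 21700 m/s.
(ρ_i/ρ_t)^0.34 = (1570/2900)^0.34 = 0.8117
d^0.77 = 489^0.77 = 117.7
v^0.4 = 21700^0.4 = 54.27
g^-0.2 = 1.62^-0.2 = 0.9080
(sin 50°)^1 = 0.7660^1 = 0.7660
D = 1.67 × 0.8117 × 117.7 × 54.27 × 0.9080 × 0.7660 = 6022 m
   = 6.022 km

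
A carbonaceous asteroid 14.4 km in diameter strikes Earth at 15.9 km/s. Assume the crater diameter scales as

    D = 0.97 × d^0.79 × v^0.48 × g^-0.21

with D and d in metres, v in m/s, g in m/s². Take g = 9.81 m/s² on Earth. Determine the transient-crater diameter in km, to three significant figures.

D ≈ 120 km

In SI units: d = 14400 m, v = 15900 m/s.
d^0.79 = 14400^0.79 = 1928
v^0.48 = 15900^0.48 = 103.9
g^-0.21 = 9.81^-0.21 = 0.6191
D = 0.97 × 1928 × 103.9 × 0.6191 = 1.203 × 10^5 m
   = 120.3 km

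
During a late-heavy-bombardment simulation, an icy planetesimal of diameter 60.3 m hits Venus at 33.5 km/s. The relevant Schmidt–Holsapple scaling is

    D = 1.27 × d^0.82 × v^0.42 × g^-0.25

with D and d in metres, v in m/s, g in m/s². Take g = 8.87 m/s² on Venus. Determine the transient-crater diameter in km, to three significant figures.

In SI units: v = 33500 m/s.
d^0.82 = 60.3^0.82 = 28.83
v^0.42 = 33500^0.42 = 79.53
g^-0.25 = 8.87^-0.25 = 0.5795
D = 1.27 × 28.83 × 79.53 × 0.5795 = 1687 m
   = 1.687 km

D ≈ 1.69 km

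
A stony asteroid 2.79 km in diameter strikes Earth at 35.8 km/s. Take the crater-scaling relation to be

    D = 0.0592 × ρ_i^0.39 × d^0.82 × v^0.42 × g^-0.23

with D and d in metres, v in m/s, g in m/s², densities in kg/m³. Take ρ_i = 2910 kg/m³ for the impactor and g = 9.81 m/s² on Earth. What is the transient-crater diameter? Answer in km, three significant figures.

In SI units: d = 2790 m, v = 35800 m/s.
ρ_i^0.39 = 2910^0.39 = 22.43
d^0.82 = 2790^0.82 = 669.0
v^0.42 = 35800^0.42 = 81.78
g^-0.23 = 9.81^-0.23 = 0.5914
D = 0.0592 × 22.43 × 669.0 × 81.78 × 0.5914 = 42964 m
   = 42.96 km

D ≈ 43.0 km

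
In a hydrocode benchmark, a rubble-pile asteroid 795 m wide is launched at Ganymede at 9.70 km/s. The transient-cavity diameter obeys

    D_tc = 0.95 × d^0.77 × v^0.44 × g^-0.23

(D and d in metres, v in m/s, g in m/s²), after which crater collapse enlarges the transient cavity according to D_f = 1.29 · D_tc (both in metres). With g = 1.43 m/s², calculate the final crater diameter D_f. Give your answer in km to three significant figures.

v = 9700 m/s.
d^0.77 = 795^0.77 = 171.1
v^0.44 = 9700^0.44 = 56.78
g^-0.23 = 1.43^-0.23 = 0.9210
D_tc = 0.95 × 171.1 × 56.78 × 0.9210 = 8500 m
D_f = 1.29 × 8500 = 10965 m
     = 10.96 km

D_f ≈ 11.0 km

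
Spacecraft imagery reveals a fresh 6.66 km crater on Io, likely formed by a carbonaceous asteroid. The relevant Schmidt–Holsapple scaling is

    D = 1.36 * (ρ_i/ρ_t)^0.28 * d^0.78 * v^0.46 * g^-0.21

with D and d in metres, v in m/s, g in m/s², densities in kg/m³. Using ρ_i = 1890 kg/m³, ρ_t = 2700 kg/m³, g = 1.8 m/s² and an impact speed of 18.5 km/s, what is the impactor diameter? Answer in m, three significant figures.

d ≈ 218 m

Rearranging for d: d = [D / (1.36 · (1890/2700)^0.28 · 18500^0.46 · 1.8^-0.21)]^(1/0.78).
D = 6660 m.
(1890/2700)^0.28 = 0.9050
18500^0.46 = 91.81
1.8^-0.21 = 0.8839
Denominator = 1.36 × 0.9050 × 91.81 × 0.8839 = 99.88
D / 99.88 = 6660 / 99.88 = 66.68
d = 66.68^(1/0.78) = 66.68^1.2821 = 218.0 m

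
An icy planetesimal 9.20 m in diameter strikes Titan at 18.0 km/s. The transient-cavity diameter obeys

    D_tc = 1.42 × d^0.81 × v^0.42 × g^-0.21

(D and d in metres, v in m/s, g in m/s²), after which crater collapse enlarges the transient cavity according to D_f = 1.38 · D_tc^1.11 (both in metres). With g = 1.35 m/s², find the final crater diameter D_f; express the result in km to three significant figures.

D_f ≈ 1.35 km

v = 18000 m/s.
d^0.81 = 9.2^0.81 = 6.035
v^0.42 = 18000^0.42 = 61.27
g^-0.21 = 1.35^-0.21 = 0.9389
D_tc = 1.42 × 6.035 × 61.27 × 0.9389 = 493.0 m
D_f = 1.38 × (493.0)^1.11 = 1346 m
     = 1.346 km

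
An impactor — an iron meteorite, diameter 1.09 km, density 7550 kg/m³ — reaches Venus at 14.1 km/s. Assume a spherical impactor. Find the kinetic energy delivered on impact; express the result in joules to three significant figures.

E ≈ 5.09 × 10^20 J

d = 1090 m; v = 14100 m/s.
Mass m = (π/6) ρ d³ = (π/6) × 7550 × (1090)³ = 5.119 × 10^12 kg
E = ½ m v² = 0.5 × 5.119 × 10^12 × (14100)² = 5.089 × 10^20 J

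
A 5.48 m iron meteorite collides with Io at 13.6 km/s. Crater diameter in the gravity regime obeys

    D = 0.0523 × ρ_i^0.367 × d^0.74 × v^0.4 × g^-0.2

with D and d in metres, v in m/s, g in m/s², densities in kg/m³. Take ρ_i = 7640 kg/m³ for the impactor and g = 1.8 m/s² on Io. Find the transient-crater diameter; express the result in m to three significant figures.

In SI units: v = 13600 m/s.
ρ_i^0.367 = 7640^0.367 = 26.61
d^0.74 = 5.48^0.74 = 3.521
v^0.4 = 13600^0.4 = 45.02
g^-0.2 = 1.8^-0.2 = 0.8891
D = 0.0523 × 26.61 × 3.521 × 45.02 × 0.8891 = 196.1 m

D ≈ 196 m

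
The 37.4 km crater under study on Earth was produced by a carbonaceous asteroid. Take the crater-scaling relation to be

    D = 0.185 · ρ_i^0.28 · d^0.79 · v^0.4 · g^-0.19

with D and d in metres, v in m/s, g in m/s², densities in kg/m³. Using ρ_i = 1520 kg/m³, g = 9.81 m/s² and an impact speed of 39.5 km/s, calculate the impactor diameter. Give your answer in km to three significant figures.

d ≈ 3.16 km

Rearranging for d: d = [D / (0.185 · 1520^0.28 · 39500^0.4 · 9.81^-0.19)]^(1/0.79).
D = 37400 m.
1520^0.28 = 7.779
39500^0.4 = 68.97
9.81^-0.19 = 0.6480
Denominator = 0.185 × 7.779 × 68.97 × 0.6480 = 64.32
D / 64.32 = 37400 / 64.32 = 581.5
d = 581.5^(1/0.79) = 581.5^1.2658 = 3158 m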